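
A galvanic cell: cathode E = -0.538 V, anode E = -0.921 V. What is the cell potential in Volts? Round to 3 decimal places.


Standard cell potential: E_cell = E_cathode - E_anode.
E_cell = -0.538 - (-0.921)
E_cell = 0.383 V, rounded to 3 dp:

0.383 V


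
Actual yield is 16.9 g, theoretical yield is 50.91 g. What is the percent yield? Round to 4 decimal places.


% yield = 100 * actual / theoretical
% yield = 100 * 16.9 / 50.91
% yield = 33.19583579 %, rounded to 4 dp:

33.1958 %


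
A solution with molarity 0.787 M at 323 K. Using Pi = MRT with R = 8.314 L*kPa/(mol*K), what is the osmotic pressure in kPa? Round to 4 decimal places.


Osmotic pressure (van't Hoff): Pi = M*R*T.
RT = 8.314 * 323 = 2685.422
Pi = 0.787 * 2685.422
Pi = 2113.427114 kPa, rounded to 4 dp:

2113.4271 kPa


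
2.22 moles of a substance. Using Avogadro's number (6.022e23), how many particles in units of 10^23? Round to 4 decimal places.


N = n * NA, then divide by 1e23 for the requested units.
N / 1e23 = n * 6.022
N / 1e23 = 2.22 * 6.022
N / 1e23 = 13.36884, rounded to 4 dp:

13.3688


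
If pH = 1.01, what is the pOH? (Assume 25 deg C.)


At 25 deg C, pH + pOH = 14.
pOH = 14 - pH = 14 - 1.01
pOH = 12.99:

12.99


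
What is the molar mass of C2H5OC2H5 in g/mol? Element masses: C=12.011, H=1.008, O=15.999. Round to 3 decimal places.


M = sum(count * atomic_mass) over atoms.
M = 4*12.011 + 10*1.008 + 1*15.999
M = 48.044 + 10.08 + 15.999
M = 74.123 g/mol, rounded to 3 dp:

74.123 g/mol


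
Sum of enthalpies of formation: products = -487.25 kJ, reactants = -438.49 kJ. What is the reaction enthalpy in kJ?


dH_rxn = sum(dH_f products) - sum(dH_f reactants)
dH_rxn = -487.25 - (-438.49)
dH_rxn = -48.76 kJ:

-48.76 kJ


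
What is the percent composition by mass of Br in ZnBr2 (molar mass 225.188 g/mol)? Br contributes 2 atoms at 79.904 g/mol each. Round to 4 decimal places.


pct = 100 * (n_elem * M_elem) / M_total
mass_contribution = 2 * 79.904 = 159.808 g/mol
pct = 100 * 159.808 / 225.188
pct = 70.96648134 %, rounded to 4 dp:

70.9665 %


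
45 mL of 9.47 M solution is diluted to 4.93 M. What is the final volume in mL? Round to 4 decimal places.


Dilution: M1*V1 = M2*V2, solve for V2.
V2 = M1*V1 / M2
V2 = 9.47 * 45 / 4.93
V2 = 426.15 / 4.93
V2 = 86.44016227 mL, rounded to 4 dp:

86.4402 mL


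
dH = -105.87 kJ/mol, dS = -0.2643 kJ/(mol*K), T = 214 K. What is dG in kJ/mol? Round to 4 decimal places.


Gibbs: dG = dH - T*dS (consistent units, dS already in kJ/(mol*K)).
T*dS = 214 * -0.2643 = -56.5602
dG = -105.87 - (-56.5602)
dG = -49.3098 kJ/mol, rounded to 4 dp:

-49.3098 kJ/mol


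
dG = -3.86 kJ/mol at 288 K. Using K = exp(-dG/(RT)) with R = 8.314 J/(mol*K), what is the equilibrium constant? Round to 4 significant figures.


dG is in kJ/mol; multiply by 1000 to match R in J/(mol*K).
RT = 8.314 * 288 = 2394.432 J/mol
exponent = -dG*1000 / (RT) = -(-3.86*1000) / 2394.432 = 1.61207334
K = exp(1.61207334)
K = 5.0131945, rounded to 4 significant figures:

5.013


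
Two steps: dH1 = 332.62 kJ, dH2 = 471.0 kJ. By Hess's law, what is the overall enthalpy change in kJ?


Hess's law: enthalpy is a state function, so add the step enthalpies.
dH_total = dH1 + dH2 = 332.62 + (471.0)
dH_total = 803.62 kJ:

803.62 kJ


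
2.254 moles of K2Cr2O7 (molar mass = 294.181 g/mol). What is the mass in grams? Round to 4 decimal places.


mass = n * M
mass = 2.254 * 294.181
mass = 663.083974 g, rounded to 4 dp:

663.0840 g


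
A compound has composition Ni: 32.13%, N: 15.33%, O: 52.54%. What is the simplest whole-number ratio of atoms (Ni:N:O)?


Assume 100 g of compound, divide each mass% by atomic mass to get moles, then normalize by the smallest to get a raw atom ratio.
Moles per 100 g: Ni: 32.13/58.693 = 0.5474, N: 15.33/14.007 = 1.0945, O: 52.54/15.999 = 3.284
Raw ratio (divide by min = 0.5474): Ni: 1.0, N: 1.999, O: 5.999
Multiply by 1 to clear fractions: Ni: 1.0 ~= 1, N: 1.999 ~= 2, O: 5.999 ~= 6
Reduce by GCD to get the simplest whole-number ratio:

1:2:6


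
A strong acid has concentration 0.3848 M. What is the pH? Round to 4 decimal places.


A strong acid dissociates completely, so [H+] equals the given concentration.
pH = -log10([H+]) = -log10(0.3848)
pH = 0.41476494, rounded to 4 dp:

0.4148


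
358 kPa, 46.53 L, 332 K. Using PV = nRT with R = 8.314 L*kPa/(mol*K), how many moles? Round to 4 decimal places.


PV = nRT, solve for n = PV / (RT).
PV = 358 * 46.53 = 16657.74
RT = 8.314 * 332 = 2760.248
n = 16657.74 / 2760.248
n = 6.03487078 mol, rounded to 4 dp:

6.0349 mol


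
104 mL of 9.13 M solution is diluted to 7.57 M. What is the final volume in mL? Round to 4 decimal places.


Dilution: M1*V1 = M2*V2, solve for V2.
V2 = M1*V1 / M2
V2 = 9.13 * 104 / 7.57
V2 = 949.52 / 7.57
V2 = 125.4319683 mL, rounded to 4 dp:

125.4320 mL


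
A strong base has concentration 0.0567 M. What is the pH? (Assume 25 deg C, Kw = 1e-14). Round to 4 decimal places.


A strong base dissociates completely, so [OH-] equals the given concentration.
pOH = -log10([OH-]) = -log10(0.0567) = 1.246417
pH = 14 - pOH = 14 - 1.246417
pH = 12.753583, rounded to 4 dp:

12.7536


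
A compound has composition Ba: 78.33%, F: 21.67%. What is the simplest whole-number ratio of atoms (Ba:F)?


Assume 100 g of compound, divide each mass% by atomic mass to get moles, then normalize by the smallest to get a raw atom ratio.
Moles per 100 g: Ba: 78.33/137.327 = 0.5704, F: 21.67/18.998 = 1.1406
Raw ratio (divide by min = 0.5704): Ba: 1.0, F: 2.0
Multiply by 1 to clear fractions: Ba: 1.0 ~= 1, F: 2.0 ~= 2
Reduce by GCD to get the simplest whole-number ratio:

1:2


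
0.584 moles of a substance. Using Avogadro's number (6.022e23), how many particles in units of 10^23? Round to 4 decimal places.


N = n * NA, then divide by 1e23 for the requested units.
N / 1e23 = n * 6.022
N / 1e23 = 0.584 * 6.022
N / 1e23 = 3.516848, rounded to 4 dp:

3.5168


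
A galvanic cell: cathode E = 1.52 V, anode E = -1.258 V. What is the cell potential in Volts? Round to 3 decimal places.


Standard cell potential: E_cell = E_cathode - E_anode.
E_cell = 1.52 - (-1.258)
E_cell = 2.778 V, rounded to 3 dp:

2.778 V


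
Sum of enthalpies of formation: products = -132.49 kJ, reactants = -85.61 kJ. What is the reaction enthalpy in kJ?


dH_rxn = sum(dH_f products) - sum(dH_f reactants)
dH_rxn = -132.49 - (-85.61)
dH_rxn = -46.88 kJ:

-46.88 kJ


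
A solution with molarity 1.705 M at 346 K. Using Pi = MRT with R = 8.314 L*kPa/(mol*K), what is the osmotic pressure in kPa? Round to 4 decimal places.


Osmotic pressure (van't Hoff): Pi = M*R*T.
RT = 8.314 * 346 = 2876.644
Pi = 1.705 * 2876.644
Pi = 4904.67802 kPa, rounded to 4 dp:

4904.6780 kPa


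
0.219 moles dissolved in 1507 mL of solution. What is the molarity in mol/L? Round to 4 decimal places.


Convert volume to liters: V_L = V_mL / 1000.
V_L = 1507 / 1000 = 1.507 L
M = n / V_L = 0.219 / 1.507
M = 0.14532183 mol/L, rounded to 4 dp:

0.1453 mol/L


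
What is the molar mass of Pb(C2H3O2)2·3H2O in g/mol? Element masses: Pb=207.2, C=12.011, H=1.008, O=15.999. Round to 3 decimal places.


M = sum(count * atomic_mass) over atoms.
M = 1*207.2 + 4*12.011 + 12*1.008 + 7*15.999
M = 207.2 + 48.044 + 12.096 + 111.993
M = 379.333 g/mol, rounded to 3 dp:

379.333 g/mol


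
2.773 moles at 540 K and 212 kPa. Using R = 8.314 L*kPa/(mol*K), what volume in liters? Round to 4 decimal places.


PV = nRT, solve for V = nRT / P.
nRT = 2.773 * 8.314 * 540 = 12449.5499
V = 12449.5499 / 212
V = 58.72429198 L, rounded to 4 dp:

58.7243 L


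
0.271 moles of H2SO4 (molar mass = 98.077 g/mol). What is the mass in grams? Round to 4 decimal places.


mass = n * M
mass = 0.271 * 98.077
mass = 26.578867 g, rounded to 4 dp:

26.5789 g


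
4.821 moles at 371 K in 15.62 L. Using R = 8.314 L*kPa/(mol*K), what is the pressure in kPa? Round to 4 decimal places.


PV = nRT, solve for P = nRT / V.
nRT = 4.821 * 8.314 * 371 = 14870.3456
P = 14870.3456 / 15.62
P = 952.00676056 kPa, rounded to 4 dp:

952.0068 kPa


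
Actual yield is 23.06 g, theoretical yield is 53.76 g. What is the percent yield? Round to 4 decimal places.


% yield = 100 * actual / theoretical
% yield = 100 * 23.06 / 53.76
% yield = 42.89434524 %, rounded to 4 dp:

42.8943 %


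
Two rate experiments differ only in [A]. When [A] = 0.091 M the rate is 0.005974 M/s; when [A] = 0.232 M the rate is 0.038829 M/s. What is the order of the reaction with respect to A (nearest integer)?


Rate is proportional to [A]^n, so rate2/rate1 = ([A]2/[A]1)^n. Take logs to solve for n.
rate2/rate1 = 0.038829 / 0.005974 = 6.4997
[A]2/[A]1 = 0.232 / 0.091 = 2.5495
n = ln(6.4997) / ln(2.5495) = 2.0
Nearest integer order:

2


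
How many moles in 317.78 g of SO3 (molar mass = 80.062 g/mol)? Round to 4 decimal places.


n = mass / M
n = 317.78 / 80.062
n = 3.96917389 mol, rounded to 4 dp:

3.9692 mol


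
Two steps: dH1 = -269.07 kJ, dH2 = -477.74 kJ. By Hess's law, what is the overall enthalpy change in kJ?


Hess's law: enthalpy is a state function, so add the step enthalpies.
dH_total = dH1 + dH2 = -269.07 + (-477.74)
dH_total = -746.81 kJ:

-746.81 kJ


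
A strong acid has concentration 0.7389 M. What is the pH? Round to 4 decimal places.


A strong acid dissociates completely, so [H+] equals the given concentration.
pH = -log10([H+]) = -log10(0.7389)
pH = 0.13141433, rounded to 4 dp:

0.1314


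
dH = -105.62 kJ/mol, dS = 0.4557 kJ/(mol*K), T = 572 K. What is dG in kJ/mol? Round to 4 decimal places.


Gibbs: dG = dH - T*dS (consistent units, dS already in kJ/(mol*K)).
T*dS = 572 * 0.4557 = 260.6604
dG = -105.62 - (260.6604)
dG = -366.2804 kJ/mol, rounded to 4 dp:

-366.2804 kJ/mol


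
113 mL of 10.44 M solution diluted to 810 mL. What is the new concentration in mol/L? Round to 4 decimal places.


Dilution: M1*V1 = M2*V2, solve for M2.
M2 = M1*V1 / V2
M2 = 10.44 * 113 / 810
M2 = 1179.72 / 810
M2 = 1.45644444 mol/L, rounded to 4 dp:

1.4564 mol/L


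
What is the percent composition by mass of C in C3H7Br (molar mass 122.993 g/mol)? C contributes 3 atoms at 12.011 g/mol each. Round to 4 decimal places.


pct = 100 * (n_elem * M_elem) / M_total
mass_contribution = 3 * 12.011 = 36.033 g/mol
pct = 100 * 36.033 / 122.993
pct = 29.29678925 %, rounded to 4 dp:

29.2968 %


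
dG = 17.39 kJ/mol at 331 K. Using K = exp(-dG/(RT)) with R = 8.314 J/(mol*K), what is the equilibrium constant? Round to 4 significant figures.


dG is in kJ/mol; multiply by 1000 to match R in J/(mol*K).
RT = 8.314 * 331 = 2751.934 J/mol
exponent = -dG*1000 / (RT) = -(17.39*1000) / 2751.934 = -6.31919225
K = exp(-6.31919225)
K = 0.001801398, rounded to 4 significant figures:

0.001801


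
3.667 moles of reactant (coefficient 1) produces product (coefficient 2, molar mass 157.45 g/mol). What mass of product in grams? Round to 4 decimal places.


Use the coefficient ratio to convert reactant moles to product moles, then multiply by the product's molar mass.
moles_P = moles_R * (coeff_P / coeff_R) = 3.667 * (2/1) = 7.334
mass_P = moles_P * M_P = 7.334 * 157.45
mass_P = 1154.7383 g, rounded to 4 dp:

1154.7383 g


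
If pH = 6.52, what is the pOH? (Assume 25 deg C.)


At 25 deg C, pH + pOH = 14.
pOH = 14 - pH = 14 - 6.52
pOH = 7.48:

7.48


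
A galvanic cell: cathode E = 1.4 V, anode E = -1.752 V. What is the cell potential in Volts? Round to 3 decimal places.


Standard cell potential: E_cell = E_cathode - E_anode.
E_cell = 1.4 - (-1.752)
E_cell = 3.152 V, rounded to 3 dp:

3.152 V


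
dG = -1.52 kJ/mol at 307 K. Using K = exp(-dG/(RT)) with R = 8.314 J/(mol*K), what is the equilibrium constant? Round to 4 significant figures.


dG is in kJ/mol; multiply by 1000 to match R in J/(mol*K).
RT = 8.314 * 307 = 2552.398 J/mol
exponent = -dG*1000 / (RT) = -(-1.52*1000) / 2552.398 = 0.59551841
K = exp(0.59551841)
K = 1.8139711, rounded to 4 significant figures:

1.814


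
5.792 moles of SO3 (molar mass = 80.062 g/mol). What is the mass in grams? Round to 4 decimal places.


mass = n * M
mass = 5.792 * 80.062
mass = 463.719104 g, rounded to 4 dp:

463.7191 g


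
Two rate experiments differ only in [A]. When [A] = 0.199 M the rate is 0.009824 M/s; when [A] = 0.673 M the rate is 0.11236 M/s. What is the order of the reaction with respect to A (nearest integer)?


Rate is proportional to [A]^n, so rate2/rate1 = ([A]2/[A]1)^n. Take logs to solve for n.
rate2/rate1 = 0.11236 / 0.009824 = 11.4373
[A]2/[A]1 = 0.673 / 0.199 = 3.3819
n = ln(11.4373) / ln(3.3819) = 2.0
Nearest integer order:

2


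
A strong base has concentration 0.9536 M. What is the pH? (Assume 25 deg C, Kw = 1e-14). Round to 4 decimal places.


A strong base dissociates completely, so [OH-] equals the given concentration.
pOH = -log10([OH-]) = -log10(0.9536) = 0.020634
pH = 14 - pOH = 14 - 0.020634
pH = 13.979366, rounded to 4 dp:

13.9794


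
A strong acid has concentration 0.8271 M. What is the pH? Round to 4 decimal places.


A strong acid dissociates completely, so [H+] equals the given concentration.
pH = -log10([H+]) = -log10(0.8271)
pH = 0.08244198, rounded to 4 dp:

0.0824


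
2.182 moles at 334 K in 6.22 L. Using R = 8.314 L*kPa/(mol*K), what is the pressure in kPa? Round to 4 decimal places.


PV = nRT, solve for P = nRT / V.
nRT = 2.182 * 8.314 * 334 = 6059.1434
P = 6059.1434 / 6.22
P = 974.13881029 kPa, rounded to 4 dp:

974.1388 kPa


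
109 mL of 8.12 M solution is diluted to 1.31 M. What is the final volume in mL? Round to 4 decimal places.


Dilution: M1*V1 = M2*V2, solve for V2.
V2 = M1*V1 / M2
V2 = 8.12 * 109 / 1.31
V2 = 885.08 / 1.31
V2 = 675.63358779 mL, rounded to 4 dp:

675.6336 mL


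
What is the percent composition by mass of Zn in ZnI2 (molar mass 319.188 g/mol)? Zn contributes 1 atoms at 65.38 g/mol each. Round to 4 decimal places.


pct = 100 * (n_elem * M_elem) / M_total
mass_contribution = 1 * 65.38 = 65.38 g/mol
pct = 100 * 65.38 / 319.188
pct = 20.48322619 %, rounded to 4 dp:

20.4832 %


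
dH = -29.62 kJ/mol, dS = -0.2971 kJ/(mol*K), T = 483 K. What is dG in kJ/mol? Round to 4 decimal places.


Gibbs: dG = dH - T*dS (consistent units, dS already in kJ/(mol*K)).
T*dS = 483 * -0.2971 = -143.4993
dG = -29.62 - (-143.4993)
dG = 113.8793 kJ/mol, rounded to 4 dp:

113.8793 kJ/mol


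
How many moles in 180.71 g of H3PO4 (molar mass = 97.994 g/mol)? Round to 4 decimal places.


n = mass / M
n = 180.71 / 97.994
n = 1.8440925 mol, rounded to 4 dp:

1.8441 mol


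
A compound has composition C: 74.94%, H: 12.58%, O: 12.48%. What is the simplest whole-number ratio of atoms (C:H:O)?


Assume 100 g of compound, divide each mass% by atomic mass to get moles, then normalize by the smallest to get a raw atom ratio.
Moles per 100 g: C: 74.94/12.011 = 6.2393, H: 12.58/1.008 = 12.4802, O: 12.48/15.999 = 0.78
Raw ratio (divide by min = 0.78): C: 7.999, H: 15.999, O: 1.0
Multiply by 1 to clear fractions: C: 7.999 ~= 8, H: 15.999 ~= 16, O: 1.0 ~= 1
Reduce by GCD to get the simplest whole-number ratio:

8:16:1


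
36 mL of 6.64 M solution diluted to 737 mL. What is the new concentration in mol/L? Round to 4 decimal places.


Dilution: M1*V1 = M2*V2, solve for M2.
M2 = M1*V1 / V2
M2 = 6.64 * 36 / 737
M2 = 239.04 / 737
M2 = 0.32434193 mol/L, rounded to 4 dp:

0.3243 mol/L


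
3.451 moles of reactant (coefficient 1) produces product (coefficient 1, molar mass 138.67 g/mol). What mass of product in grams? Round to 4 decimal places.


Use the coefficient ratio to convert reactant moles to product moles, then multiply by the product's molar mass.
moles_P = moles_R * (coeff_P / coeff_R) = 3.451 * (1/1) = 3.451
mass_P = moles_P * M_P = 3.451 * 138.67
mass_P = 478.55017 g, rounded to 4 dp:

478.5502 g


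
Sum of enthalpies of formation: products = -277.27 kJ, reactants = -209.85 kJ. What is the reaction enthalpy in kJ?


dH_rxn = sum(dH_f products) - sum(dH_f reactants)
dH_rxn = -277.27 - (-209.85)
dH_rxn = -67.42 kJ:

-67.42 kJ


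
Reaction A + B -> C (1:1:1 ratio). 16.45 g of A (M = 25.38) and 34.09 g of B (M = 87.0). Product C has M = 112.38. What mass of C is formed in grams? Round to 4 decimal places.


Find moles of each reactant; the smaller value is the limiting reagent in a 1:1:1 reaction, so moles_C equals moles of the limiter.
n_A = mass_A / M_A = 16.45 / 25.38 = 0.648148 mol
n_B = mass_B / M_B = 34.09 / 87.0 = 0.391839 mol
Limiting reagent: B (smaller), n_limiting = 0.391839 mol
mass_C = n_limiting * M_C = 0.391839 * 112.38
mass_C = 44.03486682 g, rounded to 4 dp:

44.0349 g


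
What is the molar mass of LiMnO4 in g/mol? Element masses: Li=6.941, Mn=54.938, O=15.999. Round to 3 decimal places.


M = sum(count * atomic_mass) over atoms.
M = 1*6.941 + 1*54.938 + 4*15.999
M = 6.941 + 54.938 + 63.996
M = 125.875 g/mol, rounded to 3 dp:

125.875 g/mol


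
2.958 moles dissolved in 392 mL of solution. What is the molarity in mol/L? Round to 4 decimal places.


Convert volume to liters: V_L = V_mL / 1000.
V_L = 392 / 1000 = 0.392 L
M = n / V_L = 2.958 / 0.392
M = 7.54591837 mol/L, rounded to 4 dp:

7.5459 mol/L


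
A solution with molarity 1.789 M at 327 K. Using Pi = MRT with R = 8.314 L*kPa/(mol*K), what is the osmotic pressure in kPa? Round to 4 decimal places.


Osmotic pressure (van't Hoff): Pi = M*R*T.
RT = 8.314 * 327 = 2718.678
Pi = 1.789 * 2718.678
Pi = 4863.714942 kPa, rounded to 4 dp:

4863.7149 kPa


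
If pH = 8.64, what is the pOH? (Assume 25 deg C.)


At 25 deg C, pH + pOH = 14.
pOH = 14 - pH = 14 - 8.64
pOH = 5.36:

5.36


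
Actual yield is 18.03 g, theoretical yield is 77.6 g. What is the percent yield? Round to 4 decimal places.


% yield = 100 * actual / theoretical
% yield = 100 * 18.03 / 77.6
% yield = 23.23453608 %, rounded to 4 dp:

23.2345 %


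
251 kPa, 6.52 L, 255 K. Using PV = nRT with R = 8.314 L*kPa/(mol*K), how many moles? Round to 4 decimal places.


PV = nRT, solve for n = PV / (RT).
PV = 251 * 6.52 = 1636.52
RT = 8.314 * 255 = 2120.07
n = 1636.52 / 2120.07
n = 0.77191791 mol, rounded to 4 dp:

0.7719 mol


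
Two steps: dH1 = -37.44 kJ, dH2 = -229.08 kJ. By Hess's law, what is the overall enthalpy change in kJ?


Hess's law: enthalpy is a state function, so add the step enthalpies.
dH_total = dH1 + dH2 = -37.44 + (-229.08)
dH_total = -266.52 kJ:

-266.52 kJ


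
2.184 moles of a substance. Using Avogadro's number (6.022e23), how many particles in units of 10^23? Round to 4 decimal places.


N = n * NA, then divide by 1e23 for the requested units.
N / 1e23 = n * 6.022
N / 1e23 = 2.184 * 6.022
N / 1e23 = 13.152048, rounded to 4 dp:

13.1520


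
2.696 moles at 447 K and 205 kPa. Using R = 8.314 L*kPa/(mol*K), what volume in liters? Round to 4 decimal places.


PV = nRT, solve for V = nRT / P.
nRT = 2.696 * 8.314 * 447 = 10019.3012
V = 10019.3012 / 205
V = 48.87464 L, rounded to 4 dp:

48.8746 L


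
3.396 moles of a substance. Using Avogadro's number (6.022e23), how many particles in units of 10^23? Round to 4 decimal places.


N = n * NA, then divide by 1e23 for the requested units.
N / 1e23 = n * 6.022
N / 1e23 = 3.396 * 6.022
N / 1e23 = 20.450712, rounded to 4 dp:

20.4507


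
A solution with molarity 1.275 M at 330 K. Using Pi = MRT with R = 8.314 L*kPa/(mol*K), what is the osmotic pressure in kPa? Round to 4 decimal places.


Osmotic pressure (van't Hoff): Pi = M*R*T.
RT = 8.314 * 330 = 2743.62
Pi = 1.275 * 2743.62
Pi = 3498.1155 kPa, rounded to 4 dp:

3498.1155 kPa


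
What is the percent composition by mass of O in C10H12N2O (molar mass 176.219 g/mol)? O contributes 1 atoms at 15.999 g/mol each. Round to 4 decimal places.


pct = 100 * (n_elem * M_elem) / M_total
mass_contribution = 1 * 15.999 = 15.999 g/mol
pct = 100 * 15.999 / 176.219
pct = 9.07904369 %, rounded to 4 dp:

9.0790 %


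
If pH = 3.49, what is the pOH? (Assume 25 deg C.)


At 25 deg C, pH + pOH = 14.
pOH = 14 - pH = 14 - 3.49
pOH = 10.51:

10.51


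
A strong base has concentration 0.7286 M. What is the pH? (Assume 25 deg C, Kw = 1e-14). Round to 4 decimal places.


A strong base dissociates completely, so [OH-] equals the given concentration.
pOH = -log10([OH-]) = -log10(0.7286) = 0.137511
pH = 14 - pOH = 14 - 0.137511
pH = 13.862489, rounded to 4 dp:

13.8625


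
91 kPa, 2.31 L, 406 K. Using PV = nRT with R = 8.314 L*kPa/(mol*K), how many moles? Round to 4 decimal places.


PV = nRT, solve for n = PV / (RT).
PV = 91 * 2.31 = 210.21
RT = 8.314 * 406 = 3375.484
n = 210.21 / 3375.484
n = 0.06227551 mol, rounded to 4 dp:

0.0623 mol


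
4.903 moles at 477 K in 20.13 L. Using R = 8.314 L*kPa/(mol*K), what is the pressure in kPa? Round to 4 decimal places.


PV = nRT, solve for P = nRT / V.
nRT = 4.903 * 8.314 * 477 = 19444.2095
P = 19444.2095 / 20.13
P = 965.93191754 kPa, rounded to 4 dp:

965.9319 kPa


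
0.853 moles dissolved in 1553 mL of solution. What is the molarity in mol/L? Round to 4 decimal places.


Convert volume to liters: V_L = V_mL / 1000.
V_L = 1553 / 1000 = 1.553 L
M = n / V_L = 0.853 / 1.553
M = 0.5492595 mol/L, rounded to 4 dp:

0.5493 mol/L


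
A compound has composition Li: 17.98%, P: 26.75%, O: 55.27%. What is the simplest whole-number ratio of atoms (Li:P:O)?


Assume 100 g of compound, divide each mass% by atomic mass to get moles, then normalize by the smallest to get a raw atom ratio.
Moles per 100 g: Li: 17.98/6.941 = 2.5904, P: 26.75/30.974 = 0.8636, O: 55.27/15.999 = 3.4546
Raw ratio (divide by min = 0.8636): Li: 2.999, P: 1.0, O: 4.0
Multiply by 1 to clear fractions: Li: 2.999 ~= 3, P: 1.0 ~= 1, O: 4.0 ~= 4
Reduce by GCD to get the simplest whole-number ratio:

3:1:4


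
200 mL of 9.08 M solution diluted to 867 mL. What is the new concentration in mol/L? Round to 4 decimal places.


Dilution: M1*V1 = M2*V2, solve for M2.
M2 = M1*V1 / V2
M2 = 9.08 * 200 / 867
M2 = 1816.0 / 867
M2 = 2.09457901 mol/L, rounded to 4 dp:

2.0946 mol/L


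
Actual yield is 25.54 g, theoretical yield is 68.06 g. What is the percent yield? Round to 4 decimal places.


% yield = 100 * actual / theoretical
% yield = 100 * 25.54 / 68.06
% yield = 37.52571261 %, rounded to 4 dp:

37.5257 %


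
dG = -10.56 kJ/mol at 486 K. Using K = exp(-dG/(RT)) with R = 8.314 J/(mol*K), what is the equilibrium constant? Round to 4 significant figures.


dG is in kJ/mol; multiply by 1000 to match R in J/(mol*K).
RT = 8.314 * 486 = 4040.604 J/mol
exponent = -dG*1000 / (RT) = -(-10.56*1000) / 4040.604 = 2.61347066
K = exp(2.61347066)
K = 13.646331, rounded to 4 significant figures:

13.65


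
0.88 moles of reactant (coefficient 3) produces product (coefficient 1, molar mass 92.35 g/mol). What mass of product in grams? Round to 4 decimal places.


Use the coefficient ratio to convert reactant moles to product moles, then multiply by the product's molar mass.
moles_P = moles_R * (coeff_P / coeff_R) = 0.88 * (1/3) = 0.293333
mass_P = moles_P * M_P = 0.293333 * 92.35
mass_P = 27.08930255 g, rounded to 4 dp:

27.0893 g


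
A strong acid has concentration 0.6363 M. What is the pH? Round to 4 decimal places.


A strong acid dissociates completely, so [H+] equals the given concentration.
pH = -log10([H+]) = -log10(0.6363)
pH = 0.19633808, rounded to 4 dp:

0.1963


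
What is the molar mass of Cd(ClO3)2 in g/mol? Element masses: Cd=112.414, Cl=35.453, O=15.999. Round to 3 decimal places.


M = sum(count * atomic_mass) over atoms.
M = 1*112.414 + 2*35.453 + 6*15.999
M = 112.414 + 70.906 + 95.994
M = 279.314 g/mol, rounded to 3 dp:

279.314 g/mol


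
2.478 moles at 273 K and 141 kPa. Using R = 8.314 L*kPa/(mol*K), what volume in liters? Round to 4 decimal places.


PV = nRT, solve for V = nRT / P.
nRT = 2.478 * 8.314 * 273 = 5624.3711
V = 5624.3711 / 141
V = 39.88915674 L, rounded to 4 dp:

39.8892 L


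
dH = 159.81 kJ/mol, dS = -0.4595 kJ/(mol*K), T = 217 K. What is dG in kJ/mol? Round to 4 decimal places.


Gibbs: dG = dH - T*dS (consistent units, dS already in kJ/(mol*K)).
T*dS = 217 * -0.4595 = -99.7115
dG = 159.81 - (-99.7115)
dG = 259.5215 kJ/mol, rounded to 4 dp:

259.5215 kJ/mol


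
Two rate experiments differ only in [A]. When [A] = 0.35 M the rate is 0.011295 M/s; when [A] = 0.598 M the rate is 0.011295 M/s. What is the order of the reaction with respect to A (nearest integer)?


Rate is proportional to [A]^n, so rate2/rate1 = ([A]2/[A]1)^n. Take logs to solve for n.
rate2/rate1 = 0.011295 / 0.011295 = 1.0
[A]2/[A]1 = 0.598 / 0.35 = 1.7086
n = ln(1.0) / ln(1.7086) = 0.0
Nearest integer order:

0


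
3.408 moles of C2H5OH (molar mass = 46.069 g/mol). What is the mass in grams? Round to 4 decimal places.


mass = n * M
mass = 3.408 * 46.069
mass = 157.003152 g, rounded to 4 dp:

157.0032 g


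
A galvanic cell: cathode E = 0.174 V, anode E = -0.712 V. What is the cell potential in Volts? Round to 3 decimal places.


Standard cell potential: E_cell = E_cathode - E_anode.
E_cell = 0.174 - (-0.712)
E_cell = 0.886 V, rounded to 3 dp:

0.886 V


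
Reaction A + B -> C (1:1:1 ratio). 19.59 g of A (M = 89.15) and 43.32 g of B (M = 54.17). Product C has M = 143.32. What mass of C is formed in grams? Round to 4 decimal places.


Find moles of each reactant; the smaller value is the limiting reagent in a 1:1:1 reaction, so moles_C equals moles of the limiter.
n_A = mass_A / M_A = 19.59 / 89.15 = 0.219742 mol
n_B = mass_B / M_B = 43.32 / 54.17 = 0.799705 mol
Limiting reagent: A (smaller), n_limiting = 0.219742 mol
mass_C = n_limiting * M_C = 0.219742 * 143.32
mass_C = 31.49342344 g, rounded to 4 dp:

31.4934 g


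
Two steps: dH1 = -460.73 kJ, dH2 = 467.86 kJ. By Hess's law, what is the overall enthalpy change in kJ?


Hess's law: enthalpy is a state function, so add the step enthalpies.
dH_total = dH1 + dH2 = -460.73 + (467.86)
dH_total = 7.13 kJ:

7.13 kJ


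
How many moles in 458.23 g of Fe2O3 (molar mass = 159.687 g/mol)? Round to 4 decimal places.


n = mass / M
n = 458.23 / 159.687
n = 2.86955106 mol, rounded to 4 dp:

2.8696 mol


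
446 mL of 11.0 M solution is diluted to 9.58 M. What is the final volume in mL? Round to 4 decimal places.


Dilution: M1*V1 = M2*V2, solve for V2.
V2 = M1*V1 / M2
V2 = 11.0 * 446 / 9.58
V2 = 4906.0 / 9.58
V2 = 512.1085595 mL, rounded to 4 dp:

512.1086 mL


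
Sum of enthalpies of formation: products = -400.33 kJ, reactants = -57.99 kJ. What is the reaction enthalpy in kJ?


dH_rxn = sum(dH_f products) - sum(dH_f reactants)
dH_rxn = -400.33 - (-57.99)
dH_rxn = -342.34 kJ:

-342.34 kJ


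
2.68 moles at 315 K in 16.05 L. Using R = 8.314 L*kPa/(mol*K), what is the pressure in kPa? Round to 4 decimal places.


PV = nRT, solve for P = nRT / V.
nRT = 2.68 * 8.314 * 315 = 7018.6788
P = 7018.6788 / 16.05
P = 437.30085981 kPa, rounded to 4 dp:

437.3009 kPa


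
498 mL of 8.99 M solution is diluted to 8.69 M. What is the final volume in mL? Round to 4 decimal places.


Dilution: M1*V1 = M2*V2, solve for V2.
V2 = M1*V1 / M2
V2 = 8.99 * 498 / 8.69
V2 = 4477.02 / 8.69
V2 = 515.19217491 mL, rounded to 4 dp:

515.1922 mL


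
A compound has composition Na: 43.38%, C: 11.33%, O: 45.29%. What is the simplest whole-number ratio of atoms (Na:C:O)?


Assume 100 g of compound, divide each mass% by atomic mass to get moles, then normalize by the smallest to get a raw atom ratio.
Moles per 100 g: Na: 43.38/22.99 = 1.8869, C: 11.33/12.011 = 0.9433, O: 45.29/15.999 = 2.8308
Raw ratio (divide by min = 0.9433): Na: 2.0, C: 1.0, O: 3.001
Multiply by 1 to clear fractions: Na: 2.0 ~= 2, C: 1.0 ~= 1, O: 3.001 ~= 3
Reduce by GCD to get the simplest whole-number ratio:

2:1:3


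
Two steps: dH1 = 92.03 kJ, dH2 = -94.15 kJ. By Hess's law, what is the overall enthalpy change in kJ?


Hess's law: enthalpy is a state function, so add the step enthalpies.
dH_total = dH1 + dH2 = 92.03 + (-94.15)
dH_total = -2.12 kJ:

-2.12 kJ


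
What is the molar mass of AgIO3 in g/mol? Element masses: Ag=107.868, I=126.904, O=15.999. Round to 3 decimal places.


M = sum(count * atomic_mass) over atoms.
M = 1*107.868 + 1*126.904 + 3*15.999
M = 107.868 + 126.904 + 47.997
M = 282.769 g/mol, rounded to 3 dp:

282.769 g/mol


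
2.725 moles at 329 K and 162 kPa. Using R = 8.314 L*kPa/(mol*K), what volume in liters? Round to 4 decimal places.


PV = nRT, solve for V = nRT / P.
nRT = 2.725 * 8.314 * 329 = 7453.7089
V = 7453.7089 / 162
V = 46.01054877 L, rounded to 4 dp:

46.0105 L


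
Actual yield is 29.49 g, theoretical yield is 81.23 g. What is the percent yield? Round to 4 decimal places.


% yield = 100 * actual / theoretical
% yield = 100 * 29.49 / 81.23
% yield = 36.30432106 %, rounded to 4 dp:

36.3043 %


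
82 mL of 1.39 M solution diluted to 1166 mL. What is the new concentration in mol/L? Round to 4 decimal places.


Dilution: M1*V1 = M2*V2, solve for M2.
M2 = M1*V1 / V2
M2 = 1.39 * 82 / 1166
M2 = 113.98 / 1166
M2 = 0.097753 mol/L, rounded to 4 dp:

0.0978 mol/L


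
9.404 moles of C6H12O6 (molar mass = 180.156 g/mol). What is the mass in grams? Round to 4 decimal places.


mass = n * M
mass = 9.404 * 180.156
mass = 1694.187024 g, rounded to 4 dp:

1694.1870 g


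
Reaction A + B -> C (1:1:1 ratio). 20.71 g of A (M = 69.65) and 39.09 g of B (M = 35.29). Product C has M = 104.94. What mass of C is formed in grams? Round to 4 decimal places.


Find moles of each reactant; the smaller value is the limiting reagent in a 1:1:1 reaction, so moles_C equals moles of the limiter.
n_A = mass_A / M_A = 20.71 / 69.65 = 0.297344 mol
n_B = mass_B / M_B = 39.09 / 35.29 = 1.107679 mol
Limiting reagent: A (smaller), n_limiting = 0.297344 mol
mass_C = n_limiting * M_C = 0.297344 * 104.94
mass_C = 31.20327936 g, rounded to 4 dp:

31.2033 g


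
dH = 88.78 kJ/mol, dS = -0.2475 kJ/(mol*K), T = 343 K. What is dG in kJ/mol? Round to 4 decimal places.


Gibbs: dG = dH - T*dS (consistent units, dS already in kJ/(mol*K)).
T*dS = 343 * -0.2475 = -84.8925
dG = 88.78 - (-84.8925)
dG = 173.6725 kJ/mol, rounded to 4 dp:

173.6725 kJ/mol


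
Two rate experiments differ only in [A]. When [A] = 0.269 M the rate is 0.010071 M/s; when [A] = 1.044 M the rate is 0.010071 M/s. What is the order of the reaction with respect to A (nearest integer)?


Rate is proportional to [A]^n, so rate2/rate1 = ([A]2/[A]1)^n. Take logs to solve for n.
rate2/rate1 = 0.010071 / 0.010071 = 1.0
[A]2/[A]1 = 1.044 / 0.269 = 3.881
n = ln(1.0) / ln(3.881) = 0.0
Nearest integer order:

0


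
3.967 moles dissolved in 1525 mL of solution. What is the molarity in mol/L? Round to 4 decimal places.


Convert volume to liters: V_L = V_mL / 1000.
V_L = 1525 / 1000 = 1.525 L
M = n / V_L = 3.967 / 1.525
M = 2.60131148 mol/L, rounded to 4 dp:

2.6013 mol/L


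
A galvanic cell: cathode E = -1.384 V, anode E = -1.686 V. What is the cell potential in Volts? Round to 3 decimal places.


Standard cell potential: E_cell = E_cathode - E_anode.
E_cell = -1.384 - (-1.686)
E_cell = 0.302 V, rounded to 3 dp:

0.302 V


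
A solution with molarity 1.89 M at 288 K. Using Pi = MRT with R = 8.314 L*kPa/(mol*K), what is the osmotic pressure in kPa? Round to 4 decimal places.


Osmotic pressure (van't Hoff): Pi = M*R*T.
RT = 8.314 * 288 = 2394.432
Pi = 1.89 * 2394.432
Pi = 4525.47648 kPa, rounded to 4 dp:

4525.4765 kPa


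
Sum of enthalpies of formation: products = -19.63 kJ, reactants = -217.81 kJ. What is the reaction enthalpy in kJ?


dH_rxn = sum(dH_f products) - sum(dH_f reactants)
dH_rxn = -19.63 - (-217.81)
dH_rxn = 198.18 kJ:

198.18 kJ


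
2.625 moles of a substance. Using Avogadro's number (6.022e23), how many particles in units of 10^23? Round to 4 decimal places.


N = n * NA, then divide by 1e23 for the requested units.
N / 1e23 = n * 6.022
N / 1e23 = 2.625 * 6.022
N / 1e23 = 15.80775, rounded to 4 dp:

15.8078


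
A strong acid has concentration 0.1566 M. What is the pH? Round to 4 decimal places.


A strong acid dissociates completely, so [H+] equals the given concentration.
pH = -log10([H+]) = -log10(0.1566)
pH = 0.80520824, rounded to 4 dp:

0.8052


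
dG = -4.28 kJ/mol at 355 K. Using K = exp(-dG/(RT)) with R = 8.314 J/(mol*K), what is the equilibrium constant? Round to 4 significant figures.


dG is in kJ/mol; multiply by 1000 to match R in J/(mol*K).
RT = 8.314 * 355 = 2951.47 J/mol
exponent = -dG*1000 / (RT) = -(-4.28*1000) / 2951.47 = 1.45012485
K = exp(1.45012485)
K = 4.2636468, rounded to 4 significant figures:

4.264


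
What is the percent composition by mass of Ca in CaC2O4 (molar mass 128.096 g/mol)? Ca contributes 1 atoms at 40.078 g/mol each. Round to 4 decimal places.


pct = 100 * (n_elem * M_elem) / M_total
mass_contribution = 1 * 40.078 = 40.078 g/mol
pct = 100 * 40.078 / 128.096
pct = 31.2874719 %, rounded to 4 dp:

31.2875 %


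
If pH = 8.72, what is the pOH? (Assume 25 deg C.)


At 25 deg C, pH + pOH = 14.
pOH = 14 - pH = 14 - 8.72
pOH = 5.28:

5.28


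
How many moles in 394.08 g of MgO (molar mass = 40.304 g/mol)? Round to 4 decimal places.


n = mass / M
n = 394.08 / 40.304
n = 9.77768956 mol, rounded to 4 dp:

9.7777 mol


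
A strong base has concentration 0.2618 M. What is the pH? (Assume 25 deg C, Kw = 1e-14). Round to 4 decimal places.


A strong base dissociates completely, so [OH-] equals the given concentration.
pOH = -log10([OH-]) = -log10(0.2618) = 0.58203
pH = 14 - pOH = 14 - 0.58203
pH = 13.41797, rounded to 4 dp:

13.4180


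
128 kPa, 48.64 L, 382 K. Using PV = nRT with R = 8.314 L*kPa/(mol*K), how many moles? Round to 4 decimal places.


PV = nRT, solve for n = PV / (RT).
PV = 128 * 48.64 = 6225.92
RT = 8.314 * 382 = 3175.948
n = 6225.92 / 3175.948
n = 1.96033436 mol, rounded to 4 dp:

1.9603 mol


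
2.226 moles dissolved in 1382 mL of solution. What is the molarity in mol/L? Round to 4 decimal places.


Convert volume to liters: V_L = V_mL / 1000.
V_L = 1382 / 1000 = 1.382 L
M = n / V_L = 2.226 / 1.382
M = 1.61070912 mol/L, rounded to 4 dp:

1.6107 mol/L


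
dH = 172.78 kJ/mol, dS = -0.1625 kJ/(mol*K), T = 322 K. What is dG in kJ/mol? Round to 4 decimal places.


Gibbs: dG = dH - T*dS (consistent units, dS already in kJ/(mol*K)).
T*dS = 322 * -0.1625 = -52.325
dG = 172.78 - (-52.325)
dG = 225.105 kJ/mol, rounded to 4 dp:

225.1050 kJ/mol


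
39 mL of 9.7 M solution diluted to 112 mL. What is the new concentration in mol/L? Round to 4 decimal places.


Dilution: M1*V1 = M2*V2, solve for M2.
M2 = M1*V1 / V2
M2 = 9.7 * 39 / 112
M2 = 378.3 / 112
M2 = 3.37767857 mol/L, rounded to 4 dp:

3.3777 mol/L


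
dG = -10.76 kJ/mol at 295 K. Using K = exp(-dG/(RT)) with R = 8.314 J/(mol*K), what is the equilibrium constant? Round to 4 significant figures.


dG is in kJ/mol; multiply by 1000 to match R in J/(mol*K).
RT = 8.314 * 295 = 2452.63 J/mol
exponent = -dG*1000 / (RT) = -(-10.76*1000) / 2452.63 = 4.38712729
K = exp(4.38712729)
K = 80.409095, rounded to 4 significant figures:

80.41


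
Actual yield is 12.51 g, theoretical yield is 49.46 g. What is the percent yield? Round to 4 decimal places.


% yield = 100 * actual / theoretical
% yield = 100 * 12.51 / 49.46
% yield = 25.29316619 %, rounded to 4 dp:

25.2932 %


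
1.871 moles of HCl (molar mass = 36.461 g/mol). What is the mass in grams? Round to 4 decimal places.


mass = n * M
mass = 1.871 * 36.461
mass = 68.218531 g, rounded to 4 dp:

68.2185 g


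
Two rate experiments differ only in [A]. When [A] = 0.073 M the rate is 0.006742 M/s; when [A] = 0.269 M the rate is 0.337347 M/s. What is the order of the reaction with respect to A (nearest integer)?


Rate is proportional to [A]^n, so rate2/rate1 = ([A]2/[A]1)^n. Take logs to solve for n.
rate2/rate1 = 0.337347 / 0.006742 = 50.0366
[A]2/[A]1 = 0.269 / 0.073 = 3.6849
n = ln(50.0366) / ln(3.6849) = 3.0
Nearest integer order:

3


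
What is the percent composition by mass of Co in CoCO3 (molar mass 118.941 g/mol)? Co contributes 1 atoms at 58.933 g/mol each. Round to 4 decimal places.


pct = 100 * (n_elem * M_elem) / M_total
mass_contribution = 1 * 58.933 = 58.933 g/mol
pct = 100 * 58.933 / 118.941
pct = 49.54809527 %, rounded to 4 dp:

49.5481 %


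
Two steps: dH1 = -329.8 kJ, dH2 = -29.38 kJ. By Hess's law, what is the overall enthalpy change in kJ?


Hess's law: enthalpy is a state function, so add the step enthalpies.
dH_total = dH1 + dH2 = -329.8 + (-29.38)
dH_total = -359.18 kJ:

-359.18 kJ


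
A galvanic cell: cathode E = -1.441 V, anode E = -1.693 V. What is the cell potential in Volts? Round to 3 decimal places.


Standard cell potential: E_cell = E_cathode - E_anode.
E_cell = -1.441 - (-1.693)
E_cell = 0.252 V, rounded to 3 dp:

0.252 V


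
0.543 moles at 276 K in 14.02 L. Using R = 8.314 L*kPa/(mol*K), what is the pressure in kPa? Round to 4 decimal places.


PV = nRT, solve for P = nRT / V.
nRT = 0.543 * 8.314 * 276 = 1246.0026
P = 1246.0026 / 14.02
P = 88.87322397 kPa, rounded to 4 dp:

88.8732 kPa


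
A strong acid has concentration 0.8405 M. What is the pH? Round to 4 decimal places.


A strong acid dissociates completely, so [H+] equals the given concentration.
pH = -log10([H+]) = -log10(0.8405)
pH = 0.07546228, rounded to 4 dp:

0.0755


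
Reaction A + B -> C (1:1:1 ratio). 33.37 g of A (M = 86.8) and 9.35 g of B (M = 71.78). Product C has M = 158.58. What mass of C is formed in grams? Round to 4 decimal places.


Find moles of each reactant; the smaller value is the limiting reagent in a 1:1:1 reaction, so moles_C equals moles of the limiter.
n_A = mass_A / M_A = 33.37 / 86.8 = 0.384447 mol
n_B = mass_B / M_B = 9.35 / 71.78 = 0.130259 mol
Limiting reagent: B (smaller), n_limiting = 0.130259 mol
mass_C = n_limiting * M_C = 0.130259 * 158.58
mass_C = 20.65647222 g, rounded to 4 dp:

20.6565 g


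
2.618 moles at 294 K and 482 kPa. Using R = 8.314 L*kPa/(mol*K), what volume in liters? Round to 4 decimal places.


PV = nRT, solve for V = nRT / P.
nRT = 2.618 * 8.314 * 294 = 6399.2193
V = 6399.2193 / 482
V = 13.27638859 L, rounded to 4 dp:

13.2764 L


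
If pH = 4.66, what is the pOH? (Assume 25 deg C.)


At 25 deg C, pH + pOH = 14.
pOH = 14 - pH = 14 - 4.66
pOH = 9.34:

9.34


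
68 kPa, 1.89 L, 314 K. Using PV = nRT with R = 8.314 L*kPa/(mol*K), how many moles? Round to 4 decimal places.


PV = nRT, solve for n = PV / (RT).
PV = 68 * 1.89 = 128.52
RT = 8.314 * 314 = 2610.596
n = 128.52 / 2610.596
n = 0.04923014 mol, rounded to 4 dp:

0.0492 mol


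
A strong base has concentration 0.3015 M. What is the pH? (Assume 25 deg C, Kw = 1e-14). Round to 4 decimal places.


A strong base dissociates completely, so [OH-] equals the given concentration.
pOH = -log10([OH-]) = -log10(0.3015) = 0.520713
pH = 14 - pOH = 14 - 0.520713
pH = 13.479287, rounded to 4 dp:

13.4793


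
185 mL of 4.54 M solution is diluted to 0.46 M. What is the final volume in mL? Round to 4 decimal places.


Dilution: M1*V1 = M2*V2, solve for V2.
V2 = M1*V1 / M2
V2 = 4.54 * 185 / 0.46
V2 = 839.9 / 0.46
V2 = 1825.86956522 mL, rounded to 4 dp:

1825.8696 mL


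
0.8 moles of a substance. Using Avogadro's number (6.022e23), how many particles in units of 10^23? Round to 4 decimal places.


N = n * NA, then divide by 1e23 for the requested units.
N / 1e23 = n * 6.022
N / 1e23 = 0.8 * 6.022
N / 1e23 = 4.8176, rounded to 4 dp:

4.8176


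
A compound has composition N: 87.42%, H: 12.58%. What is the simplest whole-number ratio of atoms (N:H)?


Assume 100 g of compound, divide each mass% by atomic mass to get moles, then normalize by the smallest to get a raw atom ratio.
Moles per 100 g: N: 87.42/14.007 = 6.2412, H: 12.58/1.008 = 12.4802
Raw ratio (divide by min = 6.2412): N: 1.0, H: 2.0
Multiply by 1 to clear fractions: N: 1.0 ~= 1, H: 2.0 ~= 2
Reduce by GCD to get the simplest whole-number ratio:

1:2
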